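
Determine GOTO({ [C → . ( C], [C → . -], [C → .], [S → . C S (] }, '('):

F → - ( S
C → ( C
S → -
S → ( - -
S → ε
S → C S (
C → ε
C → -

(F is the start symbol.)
{ [C → ( . C], [C → . ( C], [C → . -], [C → .] }

GOTO(I, '(') = CLOSURE({ [A → αX.β] : [A → α.Xβ] ∈ I, X = '(' })

Items with dot before '(', with the dot advanced:
  [C → . ( C] → [C → ( . C]
Closure of the advanced items:
  [C → ( . C] has the dot before C: add [C → . ( C], [C → .], [C → . -]

GOTO = { [C → ( . C], [C → . ( C], [C → . -], [C → .] }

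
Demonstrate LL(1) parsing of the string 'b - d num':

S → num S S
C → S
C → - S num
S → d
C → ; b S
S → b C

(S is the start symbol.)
LL(1) parsing maintains a stack (initially the start symbol over $) and the input. At each step: if the stack top is a terminal, match it against the current input token; if it is a non-terminal N, replace it with the RHS of M[N, lookahead] (the unique production whose predict set contains the lookahead).

Stack is shown with the top on the left.

Stack      Input        Action
------------------------------
S $        b - d num $  output S → b C
b C $      b - d num $  match 'b'
C $        - d num $    output C → - S num
- S num $  - d num $    match '-'
S num $    d num $      output S → d
d num $    d num $      match 'd'
num $      num $        match 'num'
$          $            accept

The string is accepted.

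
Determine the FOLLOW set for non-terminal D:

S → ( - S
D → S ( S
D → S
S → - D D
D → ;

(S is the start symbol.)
To compute FOLLOW(D), find every occurrence of D on a right-hand side N → α D β: add FIRST(β) \ {ε}, and if β is empty or nullable also add FOLLOW(N). Iterate to a fixed point.

In S → - D D: D is followed by D, add FIRST(D) \ {ε} = { '(', '-', ';' }
In S → - D D: D is at the end, add FOLLOW(S)

The FOLLOW sets referred to above (computed the same way, to a fixed point):
  FOLLOW(S) = { $, '(', '-', ';' }

Taking the union: FOLLOW(D) = { $, '(', '-', ';' }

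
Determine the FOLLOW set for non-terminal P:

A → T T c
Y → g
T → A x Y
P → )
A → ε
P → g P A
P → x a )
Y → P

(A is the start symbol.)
To compute FOLLOW(P), find every occurrence of P on a right-hand side N → α P β: add FIRST(β) \ {ε}, and if β is empty or nullable also add FOLLOW(N). Iterate to a fixed point.

In P → g P A: P is followed by A, add FIRST(A) \ {ε} = { 'x' }
  A is nullable, so FOLLOW(P) is also included — that is the set being defined, nothing new
In Y → P: P is at the end, add FOLLOW(Y)

The FOLLOW sets referred to above (computed the same way, to a fixed point):
  FOLLOW(Y) = { 'c', 'x' }

Taking the union: FOLLOW(P) = { 'c', 'x' }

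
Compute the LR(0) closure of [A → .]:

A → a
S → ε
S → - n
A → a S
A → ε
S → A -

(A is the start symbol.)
Start with: [A → .]
The dot is at the end, so nothing is added.

CLOSURE = { [A → .] }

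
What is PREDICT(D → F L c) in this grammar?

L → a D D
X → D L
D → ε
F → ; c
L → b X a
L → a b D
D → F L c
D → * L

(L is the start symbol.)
PREDICT(D → F L c) = (FIRST(RHS) \ {ε}) ∪ (FOLLOW(D) if ε ∈ FIRST(RHS), i.e. RHS ⇒* ε)
FIRST(F) = { ';' }
FIRST(F L c) = { ';' }
ε ∉ FIRST(F L c), so FOLLOW(D) is not added.
PREDICT(D → F L c) = { ';' }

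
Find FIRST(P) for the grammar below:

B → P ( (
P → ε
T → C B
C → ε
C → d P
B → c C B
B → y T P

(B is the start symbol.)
{ ε }

From P → ε:
  - ε-production, so ε ∈ FIRST(P)

Collecting: FIRST(P) = { ε }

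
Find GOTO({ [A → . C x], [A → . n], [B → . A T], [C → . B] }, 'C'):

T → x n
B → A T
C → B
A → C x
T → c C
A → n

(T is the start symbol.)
{ [A → C . x] }

GOTO(I, 'C') = CLOSURE({ [A → αX.β] : [A → α.Xβ] ∈ I, X = 'C' })

Items with dot before 'C', with the dot advanced:
  [A → . C x] → [A → C . x]
Closure adds nothing (no advanced item has the dot before a non-terminal).

GOTO = { [A → C . x] }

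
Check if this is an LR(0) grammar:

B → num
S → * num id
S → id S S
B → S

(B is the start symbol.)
Yes, the grammar is LR(0)

Augment with B' → B and build the canonical LR(0) collection (I0 = CLOSURE({[B' → . B]}), then GOTO on every symbol after a dot until no new states appear). It has 10 states:
  I0: { [B → . S], [B → . num], [B' → . B], [S → . * num id], [S → . id S S] }  — shift
  I1: { [S → * . num id] }  — shift
  I2: { [B' → B .] }  — accept
  I3: { [B → S .] }  — reduce
  I4: { [S → . * num id], [S → . id S S], [S → id . S S] }  — shift
  I5: { [B → num .] }  — reduce
  I6: { [S → . * num id], [S → . id S S], [S → id S . S] }  — shift
  I7: { [S → id S S .] }  — reduce
  I8: { [S → * num . id] }  — shift
  I9: { [S → * num id .] }  — reduce

Every state is either a pure shift/goto state or contains exactly one complete item and nothing to shift — no conflicts. The grammar is LR(0).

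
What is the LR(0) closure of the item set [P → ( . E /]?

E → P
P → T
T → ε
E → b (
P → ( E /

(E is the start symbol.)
Start with: [P → ( . E /]
  [P → ( . E /] has the dot before E: add [E → . P], [E → . b (]
  [E → . P] has the dot before P: add [P → . T], [P → . ( E /]
  [P → . T] has the dot before T: add [T → .]
No further items can be added.

CLOSURE = { [E → . P], [E → . b (], [P → ( . E /], [P → . ( E /], [P → . T], [T → .] }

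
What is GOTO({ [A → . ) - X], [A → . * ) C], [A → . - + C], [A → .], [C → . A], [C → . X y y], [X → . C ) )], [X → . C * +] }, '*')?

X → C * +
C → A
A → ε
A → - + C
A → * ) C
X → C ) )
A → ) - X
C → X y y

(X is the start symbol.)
GOTO(I, '*') = CLOSURE({ [A → αX.β] : [A → α.Xβ] ∈ I, X = '*' })

Items with dot before '*', with the dot advanced:
  [A → . * ) C] → [A → * . ) C]
Closure adds nothing (no advanced item has the dot before a non-terminal).

GOTO = { [A → * . ) C] }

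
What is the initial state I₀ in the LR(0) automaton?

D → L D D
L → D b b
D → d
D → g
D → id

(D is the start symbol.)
{ [D → . L D D], [D → . d], [D → . g], [D → . id], [D' → . D], [L → . D b b] }

First, augment the grammar with D' → D
I₀ = CLOSURE({ [D' → . D] }):
  [D' → . D] has the dot before D: add [D → . L D D], [D → . d], [D → . g], [D → . id]
  [D → . L D D] has the dot before L: add [L → . D b b]
No further items can be added.

I₀ = { [D → . L D D], [D → . d], [D → . g], [D → . id], [D' → . D], [L → . D b b] }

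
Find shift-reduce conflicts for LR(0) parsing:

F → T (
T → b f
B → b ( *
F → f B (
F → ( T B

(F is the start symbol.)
No shift-reduce conflicts

A shift-reduce conflict occurs when an LR(0) state has both:
  - a complete (reduce) item [A → α .] (dot at the end), and
  - a shift item [B → β . c γ] (dot before a terminal).

Augment with F' → F and build the canonical LR(0) collection (I0 = CLOSURE({[F' → . F]}), then GOTO on every symbol after a dot until no new states appear). It has 15 states:
  I0: { [F → . ( T B], [F → . T (], [F → . f B (], [F' → . F], [T → . b f] }  — shift
  I1: { [F → ( . T B], [T → . b f] }  — shift
  I2: { [F' → F .] }  — accept
  I3: { [F → T . (] }  — shift
  I4: { [T → b . f] }  — shift
  I5: { [B → . b ( *], [F → f . B (] }  — shift
  I6: { [F → f B . (] }  — shift
  I7: { [B → b . ( *] }  — shift
  I8: { [B → b ( . *] }  — shift
  I9: { [B → b ( * .] }  — reduce
  I10: { [F → f B ( .] }  — reduce
  I11: { [T → b f .] }  — reduce
  I12: { [F → T ( .] }  — reduce
  I13: { [B → . b ( *], [F → ( T . B] }  — shift
  I14: { [F → ( T B .] }  — reduce

No state contains both a complete item and a shift item.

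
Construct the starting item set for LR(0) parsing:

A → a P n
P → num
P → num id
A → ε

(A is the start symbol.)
{ [A → . a P n], [A → .], [A' → . A] }

First, augment the grammar with A' → A
I₀ = CLOSURE({ [A' → . A] }):
  [A' → . A] has the dot before A: add [A → . a P n], [A → .]
No further items can be added.

I₀ = { [A → . a P n], [A → .], [A' → . A] }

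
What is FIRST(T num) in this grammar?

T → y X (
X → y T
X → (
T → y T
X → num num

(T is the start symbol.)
FIRST sets of the non-terminals involved (from the grammar, by fixed-point iteration):
  FIRST(T) = { 'y' }

To compute FIRST(T num), process the symbols left to right:
Symbol T is a non-terminal. Add FIRST(T) \ {ε} = { 'y' }
T is not nullable (ε ∉ FIRST(T)), so stop here.
FIRST(T num) = { 'y' }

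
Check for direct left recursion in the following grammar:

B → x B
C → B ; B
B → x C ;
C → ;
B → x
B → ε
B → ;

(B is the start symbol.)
Direct left recursion occurs when N → N α for some non-terminal N (the right-hand side begins with the left-hand side itself).

B → x B: starts with x
C → B ; B: starts with B
B → x C ;: starts with x
C → ;: starts with ';'
B → x: starts with x
B → ε: starts with ε
B → ;: starts with ';'

No direct left recursion found.

Answer: No direct left recursion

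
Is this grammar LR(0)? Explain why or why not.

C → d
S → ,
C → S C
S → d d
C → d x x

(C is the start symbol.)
No. Shift-reduce conflict between [C → d .] and [C → d . x x]

Augment with C' → C and build the canonical LR(0) collection (I0 = CLOSURE({[C' → . C]}), then GOTO on every symbol after a dot until no new states appear). It has 9 states:
  I0: { [C → . S C], [C → . d x x], [C → . d], [C' → . C], [S → . ,], [S → . d d] }  — shift
  I1: { [S → , .] }  — reduce
  I2: { [C' → C .] }  — accept
  I3: { [C → . S C], [C → . d x x], [C → . d], [C → S . C], [S → . ,], [S → . d d] }  — shift
  I4: { [C → d . x x], [C → d .], [S → d . d] }  — shift, reduce
  I5: { [S → d d .] }  — reduce
  I6: { [C → d x . x] }  — shift
  I7: { [C → d x x .] }  — reduce
  I8: { [C → S C .] }  — reduce

Conflict in state I4:
  Shift-reduce conflict between [C → d .] and [C → d . x x]
So the grammar is NOT LR(0).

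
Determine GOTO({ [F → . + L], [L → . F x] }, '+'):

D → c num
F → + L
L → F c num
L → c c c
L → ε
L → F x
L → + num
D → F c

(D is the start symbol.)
{ [F → + . L], [F → . + L], [L → . + num], [L → . F c num], [L → . F x], [L → . c c c], [L → .] }

GOTO(I, '+') = CLOSURE({ [A → αX.β] : [A → α.Xβ] ∈ I, X = '+' })

Items with dot before '+', with the dot advanced:
  [F → . + L] → [F → + . L]
Closure of the advanced items:
  [F → + . L] has the dot before L: add [L → . F c num], [L → . c c c], [L → .], [L → . F x], [L → . + num]
  [L → . F c num] has the dot before F: add [F → . + L]

GOTO = { [F → + . L], [F → . + L], [L → . + num], [L → . F c num], [L → . F x], [L → . c c c], [L → .] }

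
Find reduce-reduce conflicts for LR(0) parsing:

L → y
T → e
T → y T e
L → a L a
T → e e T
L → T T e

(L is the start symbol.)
A reduce-reduce conflict occurs when an LR(0) state has two complete items [A → α .] and [B → β .] — both call for a reduction, and with no lookahead the parser cannot choose between them.

Augment with L' → L and build the canonical LR(0) collection (I0 = CLOSURE({[L' → . L]}), then GOTO on every symbol after a dot until no new states appear). It has 15 states:
  I0: { [L → . T T e], [L → . a L a], [L → . y], [L' → . L], [T → . e e T], [T → . e], [T → . y T e] }  — shift
  I1: { [L' → L .] }  — accept
  I2: { [L → T . T e], [T → . e e T], [T → . e], [T → . y T e] }  — shift
  I3: { [L → . T T e], [L → . a L a], [L → . y], [L → a . L a], [T → . e e T], [T → . e], [T → . y T e] }  — shift
  I4: { [T → e . e T], [T → e .] }  — shift, reduce
  I5: { [L → y .], [T → . e e T], [T → . e], [T → . y T e], [T → y . T e] }  — shift, reduce
  I6: { [T → y T . e] }  — shift
  I7: { [T → . e e T], [T → . e], [T → . y T e], [T → y . T e] }  — shift
  I8: { [T → y T e .] }  — reduce
  I9: { [T → . e e T], [T → . e], [T → . y T e], [T → e e . T] }  — shift
  I10: { [T → e e T .] }  — reduce
  I11: { [L → a L . a] }  — shift
  I12: { [L → a L a .] }  — reduce
  I13: { [L → T T . e] }  — shift
  I14: { [L → T T e .] }  — reduce

No state contains more than one complete item.

Answer: No reduce-reduce conflicts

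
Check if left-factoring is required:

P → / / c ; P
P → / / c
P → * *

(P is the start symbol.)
Yes, P has productions with common prefix '/ / c'

Left-factoring is needed when two productions for the same non-terminal
share a common prefix on the right-hand side.

Productions for P:
  P → / / c ; P
  P → / / c
  P → * *

Found common prefix '/ / c' in productions for P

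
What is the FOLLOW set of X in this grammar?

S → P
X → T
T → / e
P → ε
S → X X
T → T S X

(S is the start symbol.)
{ $, '/' }

To compute FOLLOW(X), find every occurrence of X on a right-hand side N → α X β: add FIRST(β) \ {ε}, and if β is empty or nullable also add FOLLOW(N). Iterate to a fixed point.

In S → X X: X is followed by X, add FIRST(X) \ {ε} = { '/' }
In S → X X: X is at the end, add FOLLOW(S)
In T → T S X: X is at the end, add FOLLOW(T)

The FOLLOW sets referred to above (computed the same way, to a fixed point):
  FOLLOW(S) = { $, '/' }
  FOLLOW(T) = { $, '/' }

Taking the union: FOLLOW(X) = { $, '/' }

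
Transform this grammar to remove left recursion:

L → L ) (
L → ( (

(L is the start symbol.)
L → ( ( L'
L' → ) ( L'
L' → ε

L is directly left-recursive. The standard transformation for
  A → A α₁ | ... | A α_m | β₁ | ... | β_n
is
  A  → β₁ A' | ... | β_n A'
  A' → α₁ A' | ... | α_m A' | ε

L → ( ( becomes L → ( ( L'
L → L ) ( becomes L' → ) ( L'
Add L' → ε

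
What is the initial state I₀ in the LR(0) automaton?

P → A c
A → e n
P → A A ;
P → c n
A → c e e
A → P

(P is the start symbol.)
First, augment the grammar with P' → P
I₀ = CLOSURE({ [P' → . P] }):
  [P' → . P] has the dot before P: add [P → . A c], [P → . A A ;], [P → . c n]
  [P → . A c] has the dot before A: add [A → . e n], [A → . c e e], [A → . P]
No further items can be added.

I₀ = { [A → . P], [A → . c e e], [A → . e n], [P → . A A ;], [P → . A c], [P → . c n], [P' → . P] }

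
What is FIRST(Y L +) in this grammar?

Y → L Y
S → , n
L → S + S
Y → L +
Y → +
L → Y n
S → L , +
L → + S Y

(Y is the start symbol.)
FIRST sets of the non-terminals involved (from the grammar, by fixed-point iteration):
  FIRST(Y) = { '+', ',' }

To compute FIRST(Y L +), process the symbols left to right:
Symbol Y is a non-terminal. Add FIRST(Y) \ {ε} = { '+', ',' }
Y is not nullable (ε ∉ FIRST(Y)), so stop here.
FIRST(Y L +) = { '+', ',' }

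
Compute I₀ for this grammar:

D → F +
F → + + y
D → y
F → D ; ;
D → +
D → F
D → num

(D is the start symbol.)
First, augment the grammar with D' → D
I₀ = CLOSURE({ [D' → . D] }):
  [D' → . D] has the dot before D: add [D → . F +], [D → . y], [D → . +], [D → . F], [D → . num]
  [D → . F +] has the dot before F: add [F → . + + y], [F → . D ; ;]
No further items can be added.

I₀ = { [D → . +], [D → . F +], [D → . F], [D → . num], [D → . y], [D' → . D], [F → . + + y], [F → . D ; ;] }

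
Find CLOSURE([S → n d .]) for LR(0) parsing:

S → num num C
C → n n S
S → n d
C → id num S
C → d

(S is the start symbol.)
To compute CLOSURE, for each item [A → α.Bβ] where B is a non-terminal, add [B → .γ] for all productions B → γ; repeat for the newly added items until nothing changes.

Start with: [S → n d .]
The dot is at the end, so nothing is added.

CLOSURE = { [S → n d .] }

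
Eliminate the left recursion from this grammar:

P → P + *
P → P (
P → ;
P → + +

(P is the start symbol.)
P is directly left-recursive. The standard transformation for
  A → A α₁ | ... | A α_m | β₁ | ... | β_n
is
  A  → β₁ A' | ... | β_n A'
  A' → α₁ A' | ... | α_m A' | ε

P → ; becomes P → ; P'
P → + + becomes P → + + P'
P → P + * becomes P' → + * P'
P → P ( becomes P' → ( P'
Add P' → ε

Resulting grammar:
P → ; P'
P → + + P'
P' → + * P'
P' → ( P'
P' → ε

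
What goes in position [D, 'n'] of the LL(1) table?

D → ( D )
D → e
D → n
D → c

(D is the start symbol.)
To find M[D, 'n'], we find productions for D where 'n' is in the predict set (PREDICT(N → α) = (FIRST(α) \ {ε}) ∪ (FOLLOW(N) if α ⇒* ε)).

D → ( D ): PREDICT = { '(' }
D → e: PREDICT = { 'e' }
D → n: PREDICT = { 'n' }
  'n' is in predict set, so this production goes in M[D, 'n']
D → c: PREDICT = { 'c' }

M[D, 'n'] = D → n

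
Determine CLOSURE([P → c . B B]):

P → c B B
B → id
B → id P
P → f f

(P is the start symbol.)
{ [B → . id P], [B → . id], [P → c . B B] }

Start with: [P → c . B B]
  [P → c . B B] has the dot before B: add [B → . id], [B → . id P]
No further items can be added.

CLOSURE = { [B → . id P], [B → . id], [P → c . B B] }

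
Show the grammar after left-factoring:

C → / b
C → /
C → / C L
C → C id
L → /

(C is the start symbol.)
C → / C'
C' → b
C' → ε
C' → C L
C → C id
L → /

Left-factoring transforms A → αβ₁ | αβ₂ into A → αA' and A' → β₁ | β₂
(α is the longest common prefix among the alternatives). Repeat until
no nonterminal has two alternatives with a common prefix.

Round 1: C has alternatives sharing prefix '/'. Introduce C': C → / C'
  Add: C' → b
  Add: C' → ε
  Add: C' → C L

No remaining common prefixes — done.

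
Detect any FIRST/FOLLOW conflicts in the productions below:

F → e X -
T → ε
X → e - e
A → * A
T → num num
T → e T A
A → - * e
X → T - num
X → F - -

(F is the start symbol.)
A FIRST/FOLLOW conflict occurs when a non-terminal N has a nullable alternative N → β (β ⇒* ε) and another alternative N → α with FIRST(α) ∩ FOLLOW(N) ≠ ∅: on such a lookahead the parser cannot decide between expanding α and letting N vanish via β.

Nullable non-terminals: T.

T: nullable alternative(s) T → ε; FOLLOW(T) = { '*', '-' }
  T → ε: FIRST \ {ε} = { } — this is the only nullable alternative, skip
  T → num num: FIRST \ {ε} = { 'num' } — disjoint from FOLLOW(T)
  T → e T A: FIRST \ {ε} = { 'e' } — disjoint from FOLLOW(T)

A, F, X have no nullable alternative, so no FIRST/FOLLOW check is needed there.

No FIRST/FOLLOW conflicts found.

Answer: No FIRST/FOLLOW conflicts.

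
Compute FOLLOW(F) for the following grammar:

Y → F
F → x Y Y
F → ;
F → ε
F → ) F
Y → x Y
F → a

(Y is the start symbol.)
To compute FOLLOW(F), find every occurrence of F on a right-hand side N → α F β: add FIRST(β) \ {ε}, and if β is empty or nullable also add FOLLOW(N). Iterate to a fixed point.

In Y → F: F is at the end, add FOLLOW(Y)
In F → ) F: F is at the end; this adds FOLLOW(F) to itself — nothing new

The FOLLOW sets referred to above (computed the same way, to a fixed point):
  FOLLOW(Y) = { $, ')', ';', 'a', 'x' }

Taking the union: FOLLOW(F) = { $, ')', ';', 'a', 'x' }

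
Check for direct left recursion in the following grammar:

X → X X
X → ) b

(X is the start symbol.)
Yes, X is left-recursive

Direct left recursion occurs when N → N α for some non-terminal N (the right-hand side begins with the left-hand side itself).

X → X X: LEFT RECURSIVE (starts with X)
X → ) b: starts with ')'

The grammar has direct left recursion on: X.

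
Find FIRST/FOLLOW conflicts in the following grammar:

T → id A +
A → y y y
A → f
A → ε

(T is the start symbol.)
No FIRST/FOLLOW conflicts.

Nullable non-terminals: A.

A: nullable alternative(s) A → ε; FOLLOW(A) = { '+' }
  A → y y y: FIRST \ {ε} = { 'y' } — disjoint from FOLLOW(A)
  A → f: FIRST \ {ε} = { 'f' } — disjoint from FOLLOW(A)
  A → ε: FIRST \ {ε} = { } — this is the only nullable alternative, skip

T has no nullable alternative, so no FIRST/FOLLOW check is needed there.

No FIRST/FOLLOW conflicts found.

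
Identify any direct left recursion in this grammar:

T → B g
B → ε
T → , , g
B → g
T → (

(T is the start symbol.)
No direct left recursion

T → B g: starts with B
B → ε: starts with ε
T → , , g: starts with ','
B → g: starts with g
T → (: starts with '('

No direct left recursion found.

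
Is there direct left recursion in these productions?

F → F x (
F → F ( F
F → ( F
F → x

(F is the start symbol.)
Yes, F is left-recursive

Direct left recursion occurs when N → N α for some non-terminal N (the right-hand side begins with the left-hand side itself).

F → F x (: LEFT RECURSIVE (starts with F)
F → F ( F: LEFT RECURSIVE (starts with F)
F → ( F: starts with '('
F → x: starts with x

The grammar has direct left recursion on: F.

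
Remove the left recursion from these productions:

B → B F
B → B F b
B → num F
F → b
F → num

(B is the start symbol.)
B is directly left-recursive. The standard transformation for
  A → A α₁ | ... | A α_m | β₁ | ... | β_n
is
  A  → β₁ A' | ... | β_n A'
  A' → α₁ A' | ... | α_m A' | ε

B → num F becomes B → num F B'
B → B F becomes B' → F B'
B → B F b becomes B' → F b B'
Add B' → ε

Productions for other non-terminals are unchanged:
  F → b
  F → num

Resulting grammar:
B → num F B'
B' → F B'
B' → F b B'
B' → ε
F → b
F → num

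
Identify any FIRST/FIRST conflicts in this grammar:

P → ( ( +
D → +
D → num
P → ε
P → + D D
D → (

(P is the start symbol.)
A FIRST/FIRST conflict occurs when two productions N → α and N → β for the same non-terminal have FIRST(α) ∩ FIRST(β) ≠ ∅ (with ε ∈ FIRST of a nullable right-hand side, so two nullable alternatives also conflict).

Productions for P:
  P → ( ( +: FIRST = { '(' }
  P → ε: FIRST = { ε }
  P → + D D: FIRST = { '+' }
Productions for D:
  D → +: FIRST = { '+' }
  D → num: FIRST = { 'num' }
  D → (: FIRST = { '(' }

All alternatives of each non-terminal have pairwise disjoint FIRST sets.

Answer: No FIRST/FIRST conflicts.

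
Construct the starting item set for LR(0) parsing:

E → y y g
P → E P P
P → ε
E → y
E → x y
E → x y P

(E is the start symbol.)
{ [E → . x y P], [E → . x y], [E → . y y g], [E → . y], [E' → . E] }

First, augment the grammar with E' → E
I₀ = CLOSURE({ [E' → . E] }):
  [E' → . E] has the dot before E: add [E → . y y g], [E → . y], [E → . x y], [E → . x y P]
No further items can be added.

I₀ = { [E → . x y P], [E → . x y], [E → . y y g], [E → . y], [E' → . E] }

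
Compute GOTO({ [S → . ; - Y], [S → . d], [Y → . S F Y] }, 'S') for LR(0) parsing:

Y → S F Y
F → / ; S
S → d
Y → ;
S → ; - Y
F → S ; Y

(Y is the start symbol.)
{ [F → . / ; S], [F → . S ; Y], [S → . ; - Y], [S → . d], [Y → S . F Y] }

GOTO(I, 'S') = CLOSURE({ [A → αX.β] : [A → α.Xβ] ∈ I, X = 'S' })

Items with dot before 'S', with the dot advanced:
  [Y → . S F Y] → [Y → S . F Y]
Closure of the advanced items:
  [Y → S . F Y] has the dot before F: add [F → . / ; S], [F → . S ; Y]
  [F → . S ; Y] has the dot before S: add [S → . d], [S → . ; - Y]

GOTO = { [F → . / ; S], [F → . S ; Y], [S → . ; - Y], [S → . d], [Y → S . F Y] }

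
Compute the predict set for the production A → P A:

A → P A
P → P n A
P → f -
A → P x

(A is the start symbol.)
PREDICT(A → P A) = (FIRST(RHS) \ {ε}) ∪ (FOLLOW(A) if ε ∈ FIRST(RHS), i.e. RHS ⇒* ε)
FIRST(P) = { 'f' }
FIRST(P A) = { 'f' }
ε ∉ FIRST(P A), so FOLLOW(A) is not added.
PREDICT(A → P A) = { 'f' }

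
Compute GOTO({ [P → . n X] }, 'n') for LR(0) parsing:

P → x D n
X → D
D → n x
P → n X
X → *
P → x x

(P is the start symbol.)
{ [D → . n x], [P → n . X], [X → . *], [X → . D] }

GOTO(I, 'n') = CLOSURE({ [A → αX.β] : [A → α.Xβ] ∈ I, X = 'n' })

Items with dot before 'n', with the dot advanced:
  [P → . n X] → [P → n . X]
Closure of the advanced items:
  [P → n . X] has the dot before X: add [X → . D], [X → . *]
  [X → . D] has the dot before D: add [D → . n x]

GOTO = { [D → . n x], [P → n . X], [X → . *], [X → . D] }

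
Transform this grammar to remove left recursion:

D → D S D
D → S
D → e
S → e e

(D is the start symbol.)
D is directly left-recursive. The standard transformation for
  A → A α₁ | ... | A α_m | β₁ | ... | β_n
is
  A  → β₁ A' | ... | β_n A'
  A' → α₁ A' | ... | α_m A' | ε

D → S becomes D → S D'
D → e becomes D → e D'
D → D S D becomes D' → S D D'
Add D' → ε

Productions for other non-terminals are unchanged:
  S → e e

Resulting grammar:
D → S D'
D → e D'
D' → S D D'
D' → ε
S → e e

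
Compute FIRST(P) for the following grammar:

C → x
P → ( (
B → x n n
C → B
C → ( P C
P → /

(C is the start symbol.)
To compute FIRST(P), examine every production with P on the left-hand side, reading each right-hand side left to right until a non-nullable symbol is reached.

From P → ( (:
  - '(' is a terminal: add '(' and stop
From P → /:
  - '/' is a terminal: add '/' and stop

Collecting: FIRST(P) = { '(', '/' }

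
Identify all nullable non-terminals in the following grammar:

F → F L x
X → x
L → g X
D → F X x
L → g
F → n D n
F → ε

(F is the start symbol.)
{ 'F' }

ε-productions: F → ε
So F is immediately nullable.
No further non-terminal can be added: every production for the remaining non-terminals contains a terminal or a non-nullable non-terminal.
Nullable = { 'F' }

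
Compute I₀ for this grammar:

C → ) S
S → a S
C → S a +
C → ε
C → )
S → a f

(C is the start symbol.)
First, augment the grammar with C' → C
I₀ = CLOSURE({ [C' → . C] }):
  [C' → . C] has the dot before C: add [C → . ) S], [C → . S a +], [C → .], [C → . )]
  [C → . S a +] has the dot before S: add [S → . a S], [S → . a f]
No further items can be added.

I₀ = { [C → . ) S], [C → . )], [C → . S a +], [C → .], [C' → . C], [S → . a S], [S → . a f] }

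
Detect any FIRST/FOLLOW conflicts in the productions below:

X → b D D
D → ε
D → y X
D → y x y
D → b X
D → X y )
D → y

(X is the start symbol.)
Yes. D → y X with FOLLOW(D) on { 'y' }; D → y x y with FOLLOW(D) on { 'y' }; D → b X with FOLLOW(D) on { 'b' }; D → X y ')' with FOLLOW(D) on { 'b' }; D → y with FOLLOW(D) on { 'y' }

A FIRST/FOLLOW conflict occurs when a non-terminal N has a nullable alternative N → β (β ⇒* ε) and another alternative N → α with FIRST(α) ∩ FOLLOW(N) ≠ ∅: on such a lookahead the parser cannot decide between expanding α and letting N vanish via β.

Nullable non-terminals: D.
FIRST sets used below: FIRST(X) = { 'b' }

D: nullable alternative(s) D → ε; FOLLOW(D) = { $, 'b', 'y' }
  D → ε: FIRST \ {ε} = { } — this is the only nullable alternative, skip
  D → y X: FIRST \ {ε} = { 'y' } — overlaps FOLLOW(D) on { 'y' }: CONFLICT
  D → y x y: FIRST \ {ε} = { 'y' } — overlaps FOLLOW(D) on { 'y' }: CONFLICT
  D → b X: FIRST \ {ε} = { 'b' } — overlaps FOLLOW(D) on { 'b' }: CONFLICT
  D → X y ): FIRST \ {ε} = { 'b' } — overlaps FOLLOW(D) on { 'b' }: CONFLICT
  D → y: FIRST \ {ε} = { 'y' } — overlaps FOLLOW(D) on { 'y' }: CONFLICT

X has no nullable alternative, so no FIRST/FOLLOW check is needed there.

So the grammar has 5 FIRST/FOLLOW conflicts (marked CONFLICT above).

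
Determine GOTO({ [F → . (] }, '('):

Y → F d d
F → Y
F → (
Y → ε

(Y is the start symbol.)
{ [F → ( .] }

GOTO(I, '(') = CLOSURE({ [A → αX.β] : [A → α.Xβ] ∈ I, X = '(' })

Items with dot before '(', with the dot advanced:
  [F → . (] → [F → ( .]
Closure adds nothing (no advanced item has the dot before a non-terminal).

GOTO = { [F → ( .] }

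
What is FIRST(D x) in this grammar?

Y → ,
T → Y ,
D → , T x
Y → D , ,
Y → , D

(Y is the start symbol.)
FIRST sets of the non-terminals involved (from the grammar, by fixed-point iteration):
  FIRST(D) = { ',' }

To compute FIRST(D x), process the symbols left to right:
Symbol D is a non-terminal. Add FIRST(D) \ {ε} = { ',' }
D is not nullable (ε ∉ FIRST(D)), so stop here.
FIRST(D x) = { ',' }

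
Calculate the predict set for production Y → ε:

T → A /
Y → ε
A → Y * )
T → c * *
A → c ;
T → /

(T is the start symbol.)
{ '*' }

PREDICT(Y → ε) = (FIRST(RHS) \ {ε}) ∪ (FOLLOW(Y) if ε ∈ FIRST(RHS), i.e. RHS ⇒* ε)
The right-hand side is ε (FIRST(ε) = { ε }), so the predict set is FOLLOW(Y) = { '*' }
PREDICT(Y → ε) = { '*' }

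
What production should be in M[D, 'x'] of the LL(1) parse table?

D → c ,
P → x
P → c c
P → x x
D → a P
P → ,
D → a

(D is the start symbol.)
Empty (error entry)

To find M[D, 'x'], we find productions for D where 'x' is in the predict set (PREDICT(N → α) = (FIRST(α) \ {ε}) ∪ (FOLLOW(N) if α ⇒* ε)).

D → c ,: PREDICT = { 'c' }
D → a P: PREDICT = { 'a' }
D → a: PREDICT = { 'a' }

M[D, 'x'] is empty (no production applies)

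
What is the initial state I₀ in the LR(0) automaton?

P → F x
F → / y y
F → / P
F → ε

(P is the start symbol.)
First, augment the grammar with P' → P
I₀ = CLOSURE({ [P' → . P] }):
  [P' → . P] has the dot before P: add [P → . F x]
  [P → . F x] has the dot before F: add [F → . / y y], [F → . / P], [F → .]
No further items can be added.

I₀ = { [F → . / P], [F → . / y y], [F → .], [P → . F x], [P' → . P] }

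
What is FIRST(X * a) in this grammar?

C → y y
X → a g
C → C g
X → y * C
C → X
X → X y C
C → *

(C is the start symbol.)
FIRST sets of the non-terminals involved (from the grammar, by fixed-point iteration):
  FIRST(X) = { 'a', 'y' }

To compute FIRST(X * a), process the symbols left to right:
Symbol X is a non-terminal. Add FIRST(X) \ {ε} = { 'a', 'y' }
X is not nullable (ε ∉ FIRST(X)), so stop here.
FIRST(X * a) = { 'a', 'y' }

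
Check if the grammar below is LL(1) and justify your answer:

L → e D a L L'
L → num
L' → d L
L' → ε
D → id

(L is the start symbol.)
A grammar is LL(1) if for each non-terminal N with multiple productions, the predict sets of those productions are pairwise disjoint, where PREDICT(N → α) = (FIRST(α) \ {ε}) ∪ (FOLLOW(N) if α ⇒* ε).

Relevant sets:
  FOLLOW(L') = { $, 'd' }

For L:
  PREDICT(L → e D a L L') = { 'e' }
  PREDICT(L → num) = { 'num' }
For L':
  PREDICT(L' → d L) = { 'd' }
  PREDICT(L' → ε) = { $, 'd' }
D has a single production, so nothing to check there.

Conflict found: Predict set conflict for L': { 'd' }
The grammar is NOT LL(1).

Answer: No. Predict set conflict for L': { 'd' }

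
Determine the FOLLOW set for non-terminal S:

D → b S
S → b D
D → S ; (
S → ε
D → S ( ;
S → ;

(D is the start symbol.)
{ $, '(', ';' }

To compute FOLLOW(S), find every occurrence of S on a right-hand side N → α S β: add FIRST(β) \ {ε}, and if β is empty or nullable also add FOLLOW(N). Iterate to a fixed point.

In D → b S: S is at the end, add FOLLOW(D)
In D → S ; (: S is followed by ';' '(', add FIRST(';' '(') \ {ε} = { ';' }
In D → S ( ;: S is followed by '(' ';', add FIRST('(' ';') \ {ε} = { '(' }

The FOLLOW sets referred to above (computed the same way, to a fixed point):
  FOLLOW(D) = { $, '(', ';' }

Taking the union: FOLLOW(S) = { $, '(', ';' }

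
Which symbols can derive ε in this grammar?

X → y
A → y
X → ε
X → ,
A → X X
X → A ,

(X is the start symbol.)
A non-terminal is nullable if it can derive ε (the empty string): either it has an ε-production, or it has a production whose right-hand side consists entirely of nullable non-terminals.

ε-productions: X → ε
So X is immediately nullable.
A → X X: every symbol on the right is nullable, so A is nullable too.
Every non-terminal is now nullable.
Nullable = { 'A', 'X' }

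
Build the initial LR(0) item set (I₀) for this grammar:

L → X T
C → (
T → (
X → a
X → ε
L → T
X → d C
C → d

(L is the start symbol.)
{ [L → . T], [L → . X T], [L' → . L], [T → . (], [X → . a], [X → . d C], [X → .] }

First, augment the grammar with L' → L
I₀ = CLOSURE({ [L' → . L] }):
  [L' → . L] has the dot before L: add [L → . X T], [L → . T]
  [L → . X T] has the dot before X: add [X → . a], [X → .], [X → . d C]
  [L → . T] has the dot before T: add [T → . (]
No further items can be added.

I₀ = { [L → . T], [L → . X T], [L' → . L], [T → . (], [X → . a], [X → . d C], [X → .] }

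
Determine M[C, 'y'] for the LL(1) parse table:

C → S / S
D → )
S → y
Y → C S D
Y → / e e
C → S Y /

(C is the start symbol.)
C → S / S, C → S Y /

To find M[C, 'y'], we find productions for C where 'y' is in the predict set (PREDICT(N → α) = (FIRST(α) \ {ε}) ∪ (FOLLOW(N) if α ⇒* ε)).

Relevant sets:
  FIRST(S) = { 'y' }

C → S / S: PREDICT = { 'y' }
  'y' is in predict set, so this production goes in M[C, 'y']
C → S Y /: PREDICT = { 'y' }
  'y' is in predict set, so this production goes in M[C, 'y']

M[C, 'y'] = C → S / S, C → S Y /  (a multiply-defined cell — the grammar is not LL(1))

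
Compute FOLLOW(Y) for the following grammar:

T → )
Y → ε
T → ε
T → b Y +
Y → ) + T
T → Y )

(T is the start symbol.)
To compute FOLLOW(Y), find every occurrence of Y on a right-hand side N → α Y β: add FIRST(β) \ {ε}, and if β is empty or nullable also add FOLLOW(N). Iterate to a fixed point.

In T → b Y +: Y is followed by '+', add FIRST('+') \ {ε} = { '+' }
In T → Y ): Y is followed by ')', add FIRST(')') \ {ε} = { ')' }

Taking the union: FOLLOW(Y) = { ')', '+' }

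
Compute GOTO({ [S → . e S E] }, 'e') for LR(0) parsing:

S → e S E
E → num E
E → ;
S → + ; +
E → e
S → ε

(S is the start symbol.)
{ [S → . + ; +], [S → . e S E], [S → .], [S → e . S E] }

GOTO(I, 'e') = CLOSURE({ [A → αX.β] : [A → α.Xβ] ∈ I, X = 'e' })

Items with dot before 'e', with the dot advanced:
  [S → . e S E] → [S → e . S E]
Closure of the advanced items:
  [S → e . S E] has the dot before S: add [S → . e S E], [S → . + ; +], [S → .]

GOTO = { [S → . + ; +], [S → . e S E], [S → .], [S → e . S E] }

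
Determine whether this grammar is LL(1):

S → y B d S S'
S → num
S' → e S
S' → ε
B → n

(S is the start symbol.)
A grammar is LL(1) if for each non-terminal N with multiple productions, the predict sets of those productions are pairwise disjoint, where PREDICT(N → α) = (FIRST(α) \ {ε}) ∪ (FOLLOW(N) if α ⇒* ε).

Relevant sets:
  FOLLOW(S') = { $, 'e' }

For S:
  PREDICT(S → y B d S S') = { 'y' }
  PREDICT(S → num) = { 'num' }
For S':
  PREDICT(S' → e S) = { 'e' }
  PREDICT(S' → ε) = { $, 'e' }
B has a single production, so nothing to check there.

Conflict found: Predict set conflict for S': { 'e' }
The grammar is NOT LL(1).

Answer: No. Predict set conflict for S': { 'e' }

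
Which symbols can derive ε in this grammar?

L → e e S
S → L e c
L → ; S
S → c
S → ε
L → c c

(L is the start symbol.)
{ 'S' }

ε-productions: S → ε
So S is immediately nullable.
No further non-terminal can be added: every production for the remaining non-terminals contains a terminal or a non-nullable non-terminal.
Nullable = { 'S' }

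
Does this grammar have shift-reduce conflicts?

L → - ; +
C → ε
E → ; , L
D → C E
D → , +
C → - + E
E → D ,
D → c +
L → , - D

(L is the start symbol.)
Augment with L' → L and build the canonical LR(0) collection (I0 = CLOSURE({[L' → . L]}), then GOTO on every symbol after a dot until no new states appear). It has 22 states:
  I0: { [L → . , - D], [L → . - ; +], [L' → . L] }  — shift
  I1: { [L → , . - D] }  — shift
  I2: { [L → - . ; +] }  — shift
  I3: { [L' → L .] }  — accept
  I4: { [L → - ; . +] }  — shift
  I5: { [L → - ; + .] }  — reduce
  I6: { [C → . - + E], [C → .], [D → . , +], [D → . C E], [D → . c +], [L → , - . D] }  — shift, reduce
  I7: { [D → , . +] }  — shift
  I8: { [C → - . + E] }  — shift
  I9: { [C → . - + E], [C → .], [D → . , +], [D → . C E], [D → . c +], [D → C . E], [E → . ; , L], [E → . D ,] }  — shift, reduce
  I10: { [L → , - D .] }  — reduce
  I11: { [D → c . +] }  — shift
  I12: { [D → c + .] }  — reduce
  I13: { [E → ; . , L] }  — shift
  I14: { [E → D . ,] }  — shift
  I15: { [D → C E .] }  — reduce
  I16: { [E → D , .] }  — reduce
  I17: { [E → ; , . L], [L → . , - D], [L → . - ; +] }  — shift
  I18: { [E → ; , L .] }  — reduce
  I19: { [C → - + . E], [C → . - + E], [C → .], [D → . , +], [D → . C E], [D → . c +], [E → . ; , L], [E → . D ,] }  — shift, reduce
  I20: { [C → - + E .] }  — reduce
  I21: { [D → , + .] }  — reduce

I6 contains reduce item [C → .] and shift items [C → . - + E], [D → . , +], [D → . c +] — shift-reduce conflict.
I9 contains reduce item [C → .] and shift items [C → . - + E], [D → . , +], [D → . c +], [E → . ; , L] — shift-reduce conflict.
I19 contains reduce item [C → .] and shift items [C → . - + E], [D → . , +], [D → . c +], [E → . ; , L] — shift-reduce conflict.

Answer: Yes — I6: [C → .] vs [C → . - + E]; I9: [C → .] vs [C → . - + E]; I19: [C → .] vs [C → . - + E]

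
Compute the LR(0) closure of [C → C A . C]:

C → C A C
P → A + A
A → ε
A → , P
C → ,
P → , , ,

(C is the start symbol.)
{ [C → . ,], [C → . C A C], [C → C A . C] }

Start with: [C → C A . C]
  [C → C A . C] has the dot before C: add [C → . C A C], [C → . ,]
No further items can be added.

CLOSURE = { [C → . ,], [C → . C A C], [C → C A . C] }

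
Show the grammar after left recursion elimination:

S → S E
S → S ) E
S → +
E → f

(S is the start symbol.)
S → + S'
S' → E S'
S' → ) E S'
S' → ε
E → f

S is directly left-recursive. The standard transformation for
  A → A α₁ | ... | A α_m | β₁ | ... | β_n
is
  A  → β₁ A' | ... | β_n A'
  A' → α₁ A' | ... | α_m A' | ε

S → + becomes S → + S'
S → S E becomes S' → E S'
S → S ) E becomes S' → ) E S'
Add S' → ε

Productions for other non-terminals are unchanged:
  E → f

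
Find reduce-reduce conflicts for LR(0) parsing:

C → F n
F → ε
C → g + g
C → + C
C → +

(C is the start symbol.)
A reduce-reduce conflict occurs when an LR(0) state has two complete items [A → α .] and [B → β .] — both call for a reduction, and with no lookahead the parser cannot choose between them.

Augment with C' → C and build the canonical LR(0) collection (I0 = CLOSURE({[C' → . C]}), then GOTO on every symbol after a dot until no new states appear). It has 9 states:
  I0: { [C → . + C], [C → . +], [C → . F n], [C → . g + g], [C' → . C], [F → .] }  — shift, reduce
  I1: { [C → + . C], [C → + .], [C → . + C], [C → . +], [C → . F n], [C → . g + g], [F → .] }  — shift, 2 reduces
  I2: { [C' → C .] }  — accept
  I3: { [C → F . n] }  — shift
  I4: { [C → g . + g] }  — shift
  I5: { [C → g + . g] }  — shift
  I6: { [C → g + g .] }  — reduce
  I7: { [C → F n .] }  — reduce
  I8: { [C → + C .] }  — reduce

I1 contains complete items [C → + .], [F → .] — reduce-reduce conflict.

Answer: Yes — I1: [C → + .] vs [F → .]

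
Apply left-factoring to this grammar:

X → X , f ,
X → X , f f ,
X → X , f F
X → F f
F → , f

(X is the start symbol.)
X → X , f X'
X' → ,
X' → f ,
X' → F
X → F f
F → , f

Left-factoring transforms A → αβ₁ | αβ₂ into A → αA' and A' → β₁ | β₂
(α is the longest common prefix among the alternatives). Repeat until
no nonterminal has two alternatives with a common prefix.

Round 1: X has alternatives sharing prefix 'X , f'. Introduce X': X → X , f X'
  Add: X' → ,
  Add: X' → f ,
  Add: X' → F

No remaining common prefixes — done.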